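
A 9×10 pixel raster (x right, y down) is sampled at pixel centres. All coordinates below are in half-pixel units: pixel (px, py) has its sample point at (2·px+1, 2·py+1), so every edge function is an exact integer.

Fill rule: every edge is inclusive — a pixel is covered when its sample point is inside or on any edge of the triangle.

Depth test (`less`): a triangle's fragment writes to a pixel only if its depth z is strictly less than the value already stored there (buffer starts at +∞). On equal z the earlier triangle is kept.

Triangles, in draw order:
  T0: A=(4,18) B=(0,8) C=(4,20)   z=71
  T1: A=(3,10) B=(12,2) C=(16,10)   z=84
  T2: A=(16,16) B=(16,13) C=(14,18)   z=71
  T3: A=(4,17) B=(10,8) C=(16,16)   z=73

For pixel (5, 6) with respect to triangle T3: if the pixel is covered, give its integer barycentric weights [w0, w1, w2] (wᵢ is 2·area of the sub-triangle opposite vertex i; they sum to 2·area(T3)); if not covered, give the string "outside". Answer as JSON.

T0:
  2·area = 8  (B↔C swapped to make it positive)
  edge (4, 18)→(4, 20): d=(0,2) inclusive
  edge (4, 20)→(0, 8): d=(-4,-12) inclusive
  edge (0, 8)→(4, 18): d=(4,10) inclusive
    (0,5)@(1, 11): e=[6,0,2] → █  [on edge]
    (1,5)@(3, 11): e=[2,24,-18] → ·
    (0,6)@(1, 13): e=[6,-8,10] → ·
    (1,8)@(3, 17): e=[2,0,6] → █  [on edge]
    (2,8)@(5, 17): e=[-2,24,-14] → ·
    (1,9)@(3, 19): e=[2,-8,14] → ·
  covered (2 px):
    · · · · · · · · ·
    · · · · · · · · ·
    · · · · · · · · ·
    · · · · · · · · ·
    · · · · · · · · ·
    █ · · · · · · · ·
    · · · · · · · · ·
    · · · · · · · · ·
    · █ · · · · · · ·
    · · · · · · · · ·
T1:
  2·area = 104
  edge (3, 10)→(12, 2): d=(9,-8) inclusive
  edge (12, 2)→(16, 10): d=(4,8) inclusive
  edge (16, 10)→(3, 10): d=(-13,0) inclusive
    (5,1)@(11, 3): e=[1,12,91] → █
    (6,1)@(13, 3): e=[17,-4,91] → ·
    (4,2)@(9, 5): e=[3,36,65] → █
    (6,2)@(13, 5): e=[35,4,65] → █
    (7,2)@(15, 5): e=[51,-12,65] → ·
    (3,3)@(7, 7): e=[5,60,39] → █
    (7,3)@(15, 7): e=[69,-4,39] → ·
    (2,4)@(5, 9): e=[7,84,13] → █
    (7,4)@(15, 9): e=[87,4,13] → █
    (8,4)@(17, 9): e=[103,-12,13] → ·
    (2,5)@(5, 11): e=[25,92,-13] → ·
    (3,5)@(7, 11): e=[41,76,-13] → ·
  covered (14 px):
    · · · · · · · · ·
    · · · · · █ · · ·
    · · · · █ █ █ · ·
    · · · █ █ █ █ · ·
    · · █ █ █ █ █ █ ·
    · · · · · · · · ·
    · · · · · · · · ·
    · · · · · · · · ·
    · · · · · · · · ·
    · · · · · · · · ·
T2:
  2·area = 6  (B↔C swapped to make it positive)
  edge (16, 16)→(14, 18): d=(-2,2) inclusive
  edge (14, 18)→(16, 13): d=(2,-5) inclusive
  edge (16, 13)→(16, 16): d=(0,3) inclusive
    (8,7)@(17, 15): e=[0,9,-3] → ·  [on edge]
    (7,8)@(15, 17): e=[0,3,3] → █  [on edge]
    (8,8)@(17, 17): e=[-4,13,-3] → ·
    (6,9)@(13, 19): e=[0,-3,9] → ·  [on edge]
    (7,9)@(15, 19): e=[-4,7,3] → ·
  covered (1 px):
    · · · · · · · · ·
    · · · · · · · · ·
    · · · · · · · · ·
    · · · · · · · · ·
    · · · · · · · · ·
    · · · · · · · · ·
    · · · · · · · · ·
    · · · · · · · · ·
    · · · · · · · █ ·
    · · · · · · · · ·
T3:
  2·area = 102
  edge (4, 17)→(10, 8): d=(6,-9) inclusive
  edge (10, 8)→(16, 16): d=(6,8) inclusive
  edge (16, 16)→(4, 17): d=(-12,1) inclusive
    (4,5)@(9, 11): e=[9,26,67] → █
    (5,5)@(11, 11): e=[27,10,65] → █
    (6,5)@(13, 11): e=[45,-6,63] → ·
    (3,6)@(7, 13): e=[3,54,45] → █
    (6,6)@(13, 13): e=[57,6,39] → █
    (7,6)@(15, 13): e=[75,-10,37] → ·
    (3,7)@(7, 15): e=[15,66,21] → █
    (7,7)@(15, 15): e=[87,2,13] → █
    (8,7)@(17, 15): e=[105,-14,11] → ·
    (3,8)@(7, 17): e=[27,78,-3] → ·
    (4,8)@(9, 17): e=[45,62,-5] → ·
    (5,8)@(11, 17): e=[63,46,-7] → ·
  covered (11 px):
    · · · · · · · · ·
    · · · · · · · · ·
    · · · · · · · · ·
    · · · · · · · · ·
    · · · · · · · · ·
    · · · · █ █ · · ·
    · · · █ █ █ █ · ·
    · · · █ █ █ █ █ ·
    · · · · · · · · ·
    · · · · · · · · ·

Answer: [22,41,39]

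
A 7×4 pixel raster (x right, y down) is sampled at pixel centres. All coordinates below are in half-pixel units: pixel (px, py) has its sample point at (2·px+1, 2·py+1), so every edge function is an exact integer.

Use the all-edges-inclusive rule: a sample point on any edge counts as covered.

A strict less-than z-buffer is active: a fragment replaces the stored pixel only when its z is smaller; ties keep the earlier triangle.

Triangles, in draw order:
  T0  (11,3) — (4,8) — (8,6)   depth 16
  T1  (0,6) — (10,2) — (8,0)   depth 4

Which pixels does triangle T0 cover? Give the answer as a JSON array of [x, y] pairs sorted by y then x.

T0:
  2·area = 6  (B↔C swapped to make it positive)
  edge (11, 3)→(8, 6): d=(-3,3) inclusive
  edge (8, 6)→(4, 8): d=(-4,2) inclusive
  edge (4, 8)→(11, 3): d=(7,-5) inclusive
    (6,0)@(13, 1): e=[0,10,-4] → ·  [on edge]
    (5,1)@(11, 3): e=[0,6,0] → #  [on edge]
    (6,1)@(13, 3): e=[-6,2,10] → ·
    (4,2)@(9, 5): e=[0,2,4] → #  [on edge]
    (5,2)@(11, 5): e=[-6,-2,14] → ·
    (3,3)@(7, 7): e=[0,-2,8] → ·  [on edge]
    (4,3)@(9, 7): e=[-6,-6,18] → ·
  covered (2 px):
    · · · · · · ·
    · · · · · # ·
    · · · · # · ·
    · · · · · · ·
T1:
  2·area = 28  (B↔C swapped to make it positive)
  edge (0, 6)→(8, 0): d=(8,-6) inclusive
  edge (8, 0)→(10, 2): d=(2,2) inclusive
  edge (10, 2)→(0, 6): d=(-10,4) inclusive
    (3,0)@(7, 1): e=[2,4,22] → #
    (4,0)@(9, 1): e=[14,0,14] → #  [on edge]
    (5,0)@(11, 1): e=[26,-4,6] → ·
    (2,1)@(5, 3): e=[6,12,10] → #
    (4,1)@(9, 3): e=[30,4,-6] → ·
    (5,1)@(11, 3): e=[42,0,-14] → ·  [on edge]
    (2,2)@(5, 5): e=[22,16,-10] → ·
    (3,2)@(7, 5): e=[34,12,-18] → ·
    (6,2)@(13, 5): e=[70,0,-42] → ·  [on edge]
  covered (4 px):
    · · · # # · ·
    · · # # · · ·
    · · · · · · ·
    · · · · · · ·

Result: [[5,1],[4,2]]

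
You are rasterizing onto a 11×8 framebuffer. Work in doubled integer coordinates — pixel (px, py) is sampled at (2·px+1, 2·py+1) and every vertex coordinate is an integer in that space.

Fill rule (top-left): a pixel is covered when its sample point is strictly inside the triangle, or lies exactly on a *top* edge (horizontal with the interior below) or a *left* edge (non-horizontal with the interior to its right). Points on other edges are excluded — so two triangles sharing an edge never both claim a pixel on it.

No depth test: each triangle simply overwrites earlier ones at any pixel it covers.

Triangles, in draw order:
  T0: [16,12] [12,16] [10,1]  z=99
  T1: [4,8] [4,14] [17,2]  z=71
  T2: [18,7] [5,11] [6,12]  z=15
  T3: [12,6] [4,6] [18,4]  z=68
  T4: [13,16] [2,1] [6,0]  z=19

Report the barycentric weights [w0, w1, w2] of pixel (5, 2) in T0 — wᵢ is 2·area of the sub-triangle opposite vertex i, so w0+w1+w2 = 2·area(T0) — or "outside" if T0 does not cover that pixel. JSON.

T0:
  2·area = 68
  edge (16, 12)→(12, 16): d=(-4,4) right/bottom  bias=-1
  edge (12, 16)→(10, 1): d=(-2,-15) top-left  bias=+0
  edge (10, 1)→(16, 12): d=(6,11) right/bottom  bias=-1
    (5,1)@(11, 3): e=[56,11,1] → #
    (6,1)@(13, 3): e=[48,41,-21] → ·
    (5,2)@(11, 5): e=[48,7,13] → #
    (6,2)@(13, 5): e=[40,37,-9] → ·
    (5,3)@(11, 7): e=[40,3,25] → #
    (6,3)@(13, 7): e=[32,33,3] → #
    (7,3)@(15, 7): e=[24,63,-19] → ·
    (10,3)@(21, 7): e=[0,153,-85] → ·  [on edge]
    (5,4)@(11, 9): e=[32,-1,37] → ·
    (6,4)@(13, 9): e=[24,29,15] → #
    (7,4)@(15, 9): e=[16,59,-7] → ·
    (9,4)@(19, 9): e=[0,119,-51] → ·  [on edge]
    (8,5)@(17, 11): e=[0,85,-17] → ·  [on edge]
    (7,6)@(15, 13): e=[0,51,17] → ·  [on edge]
    (6,7)@(13, 15): e=[0,17,51] → ·  [on edge]
  covered (8 px):
    · · · · · · · · · · ·
    · · · · · # · · · · ·
    · · · · · # · · · · ·
    · · · · · # # · · · ·
    · · · · · · # · · · ·
    · · · · · · # # · · ·
    · · · · · · # · · · ·
    · · · · · · · · · · ·
T1:
  2·area = 78  (B↔C swapped to make it positive)
  edge (4, 8)→(17, 2): d=(13,-6) top-left  bias=+0
  edge (17, 2)→(4, 14): d=(-13,12) right/bottom  bias=-1
  edge (4, 14)→(4, 8): d=(0,-6) top-left  bias=+0
    (7,1)@(15, 3): e=[1,11,66] → #
    (8,1)@(17, 3): e=[13,-13,78] → ·
    (5,2)@(11, 5): e=[3,33,42] → #
    (6,2)@(13, 5): e=[15,9,54] → #
    (7,2)@(15, 5): e=[27,-15,66] → ·
    (3,3)@(7, 7): e=[5,55,18] → #
    (4,3)@(9, 7): e=[17,31,30] → #
    (6,3)@(13, 7): e=[41,-17,54] → ·
    (2,4)@(5, 9): e=[19,53,6] → #
    (5,4)@(11, 9): e=[55,-19,42] → ·
    (2,5)@(5, 11): e=[45,27,6] → #
    (4,5)@(9, 11): e=[69,-21,30] → ·
  covered (12 px):
    · · · · · · · · · · ·
    · · · · · · · # · · ·
    · · · · · # # · · · ·
    · · · # # # · · · · ·
    · · # # # · · · · · ·
    · · # # · · · · · · ·
    · · # · · · · · · · ·
    · · · · · · · · · · ·
T2:
  2·area = 17  (B↔C swapped to make it positive)
  edge (18, 7)→(6, 12): d=(-12,5) right/bottom  bias=-1
  edge (6, 12)→(5, 11): d=(-1,-1) top-left  bias=+0
  edge (5, 11)→(18, 7): d=(13,-4) top-left  bias=+0
    (0,3)@(1, 7): e=[85,0,-68] → ·  [on edge]
    (1,4)@(3, 9): e=[51,0,-34] → ·  [on edge]
    (6,4)@(13, 9): e=[1,10,6] → #
    (7,4)@(15, 9): e=[-9,12,14] → ·
    (2,5)@(5, 11): e=[17,0,0] → #  [on edge]
    (3,5)@(7, 11): e=[7,2,8] → #
    (4,5)@(9, 11): e=[-3,4,16] → ·
    (6,5)@(13, 11): e=[-23,8,32] → ·
    (2,6)@(5, 13): e=[-7,-2,26] → ·
    (3,6)@(7, 13): e=[-17,0,34] → ·  [on edge]
    (4,7)@(9, 15): e=[-51,0,68] → ·  [on edge]
  covered (3 px):
    · · · · · · · · · · ·
    · · · · · · · · · · ·
    · · · · · · · · · · ·
    · · · · · · · · · · ·
    · · · · · · # · · · ·
    · · # # · · · · · · ·
    · · · · · · · · · · ·
    · · · · · · · · · · ·
T3:
  2·area = 16
  edge (12, 6)→(4, 6): d=(-8,0) right/bottom  bias=-1
  edge (4, 6)→(18, 4): d=(14,-2) top-left  bias=+0
  edge (18, 4)→(12, 6): d=(-6,2) right/bottom  bias=-1
    (10,1)@(21, 3): e=[24,-8,0] → ·  [on edge]
    (5,2)@(11, 5): e=[8,0,8] → #  [on edge]
    (6,2)@(13, 5): e=[8,4,4] → #
    (7,2)@(15, 5): e=[8,8,0] → ·  [on edge]
    (4,3)@(9, 7): e=[-8,24,0] → ·  [on edge]
    (5,3)@(11, 7): e=[-8,28,-4] → ·
    (6,3)@(13, 7): e=[-8,32,-8] → ·
    (1,4)@(3, 9): e=[-24,40,0] → ·  [on edge]
  covered (2 px):
    · · · · · · · · · · ·
    · · · · · · · · · · ·
    · · · · · # # · · · ·
    · · · · · · · · · · ·
    · · · · · · · · · · ·
    · · · · · · · · · · ·
    · · · · · · · · · · ·
    · · · · · · · · · · ·
T4:
  2·area = 71
  edge (13, 16)→(2, 1): d=(-11,-15) top-left  bias=+0
  edge (2, 1)→(6, 0): d=(4,-1) top-left  bias=+0
  edge (6, 0)→(13, 16): d=(7,16) right/bottom  bias=-1
    (1,0)@(3, 1): e=[15,1,55] → #
    (2,0)@(5, 1): e=[45,3,23] → #
    (3,0)@(7, 1): e=[75,5,-9] → ·
    (1,1)@(3, 3): e=[-7,9,69] → ·
    (2,1)@(5, 3): e=[23,11,37] → #
    (3,1)@(7, 3): e=[53,13,5] → #
    (4,1)@(9, 3): e=[83,15,-27] → ·
    (2,2)@(5, 5): e=[1,19,51] → #
    (4,2)@(9, 5): e=[61,23,-13] → ·
    (2,3)@(5, 7): e=[-21,27,65] → ·
    (3,3)@(7, 7): e=[9,29,33] → #
    (4,3)@(9, 7): e=[39,31,1] → #
  covered (10 px):
    · # # · · · · · · · ·
    · · # # · · · · · · ·
    · · # # · · · · · · ·
    · · · # # · · · · · ·
    · · · · # · · · · · ·
    · · · · · · · · · · ·
    · · · · · # · · · · ·
    · · · · · · · · · · ·

Result: [7,13,48]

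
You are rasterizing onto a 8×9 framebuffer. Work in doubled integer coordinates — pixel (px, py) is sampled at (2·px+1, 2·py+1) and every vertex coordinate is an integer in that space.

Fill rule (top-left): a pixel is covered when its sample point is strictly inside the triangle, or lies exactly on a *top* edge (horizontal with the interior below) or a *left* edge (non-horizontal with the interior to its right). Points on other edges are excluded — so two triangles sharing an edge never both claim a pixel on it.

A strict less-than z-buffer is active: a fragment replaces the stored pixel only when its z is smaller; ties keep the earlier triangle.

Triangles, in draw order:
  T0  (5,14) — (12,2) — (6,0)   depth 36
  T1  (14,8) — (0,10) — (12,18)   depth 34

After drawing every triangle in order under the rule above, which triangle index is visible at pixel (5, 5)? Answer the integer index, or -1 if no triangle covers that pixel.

T0:
  2·area = 86  (B↔C swapped to make it positive)
  edge (5, 14)→(6, 0): d=(1,-14) top-left  bias=+0
  edge (6, 0)→(12, 2): d=(6,2) right/bottom  bias=-1
  edge (12, 2)→(5, 14): d=(-7,12) right/bottom  bias=-1
    (3,0)@(7, 1): e=[15,4,67] → #
    (4,0)@(9, 1): e=[43,0,43] → ·  [on edge]
    (3,1)@(7, 3): e=[17,16,53] → #
    (4,1)@(9, 3): e=[45,12,29] → #
    (5,1)@(11, 3): e=[73,8,5] → #
    (6,1)@(13, 3): e=[101,4,-19] → ·
    (7,1)@(15, 3): e=[129,0,-43] → ·  [on edge]
    (3,2)@(7, 5): e=[19,28,39] → #
    (5,2)@(11, 5): e=[75,20,-9] → ·
    (3,3)@(7, 7): e=[21,40,25] → #
    (5,3)@(11, 7): e=[77,32,-23] → ·
    (3,4)@(7, 9): e=[23,52,11] → #
  covered (9 px):
    · · · # · · · ·
    · · · # # # · ·
    · · · # # · · ·
    · · · # # · · ·
    · · · # · · · ·
    · · · · · · · ·
    · · · · · · · ·
    · · · · · · · ·
    · · · · · · · ·
T1:
  2·area = 136  (B↔C swapped to make it positive)
  edge (14, 8)→(12, 18): d=(-2,10) right/bottom  bias=-1
  edge (12, 18)→(0, 10): d=(-12,-8) top-left  bias=+0
  edge (0, 10)→(14, 8): d=(14,-2) top-left  bias=+0
    (7,1)@(15, 3): e=[0,204,-68] → ·  [on edge]
    (3,4)@(7, 9): e=[68,68,0] → #  [on edge]
    (4,4)@(9, 9): e=[48,84,4] → #
    (5,4)@(11, 9): e=[28,100,8] → #
    (6,4)@(13, 9): e=[8,116,12] → #
    (7,4)@(15, 9): e=[-12,132,16] → ·
    (1,5)@(3, 11): e=[104,12,20] → #
    (2,5)@(5, 11): e=[84,28,24] → #
    (7,5)@(15, 11): e=[-16,108,44] → ·
    (1,6)@(3, 13): e=[100,-12,48] → ·
    (2,6)@(5, 13): e=[80,4,52] → #
    (6,6)@(13, 13): e=[0,68,68] → ·  [on edge]
  covered (17 px):
    · · · · · · · ·
    · · · · · · · ·
    · · · · · · · ·
    · · · · · · · ·
    · · · # # # # ·
    · # # # # # # ·
    · · # # # # · ·
    · · · · # # · ·
    · · · · · # · ·

Z-buffer (winner per pixel, '.' = empty):
  . . . 0 . . . .
  . . . 0 0 0 . .
  . . . 0 0 . . .
  . . . 0 0 . . .
  . . . 1 1 1 1 .
  . 1 1 1 1 1 1 .
  . . 1 1 1 1 . .
  . . . . 1 1 . .
  . . . . . 1 . .

Result: 1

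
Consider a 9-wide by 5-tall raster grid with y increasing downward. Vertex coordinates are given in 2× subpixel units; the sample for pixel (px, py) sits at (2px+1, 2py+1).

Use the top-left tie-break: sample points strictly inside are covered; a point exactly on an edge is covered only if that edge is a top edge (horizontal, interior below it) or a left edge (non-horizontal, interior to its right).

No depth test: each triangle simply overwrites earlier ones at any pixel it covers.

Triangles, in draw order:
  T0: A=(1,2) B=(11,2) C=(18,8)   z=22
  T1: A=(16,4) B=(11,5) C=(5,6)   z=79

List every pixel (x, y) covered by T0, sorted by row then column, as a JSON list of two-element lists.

T0:
  2·area = 60
  edge (1, 2)→(11, 2): d=(10,0) top-left  bias=+0
  edge (11, 2)→(18, 8): d=(7,6) right/bottom  bias=-1
  edge (18, 8)→(1, 2): d=(-17,-6) top-left  bias=+0
    (2,1)@(5, 3): e=[10,43,7] → X
    (3,1)@(7, 3): e=[10,31,19] → X
    (4,1)@(9, 3): e=[10,19,31] → X
    (5,1)@(11, 3): e=[10,7,43] → X
    (6,1)@(13, 3): e=[10,-5,55] → .
    (2,2)@(5, 5): e=[30,57,-27] → .
    (3,2)@(7, 5): e=[30,45,-15] → .
    (4,2)@(9, 5): e=[30,33,-3] → .
    (5,2)@(11, 5): e=[30,21,9] → X
    (6,2)@(13, 5): e=[30,9,21] → X
    (7,2)@(15, 5): e=[30,-3,33] → .
    (5,3)@(11, 7): e=[50,35,-25] → .
  covered (6 px):
    . . . . . . . . .
    . . X X X X . . .
    . . . . . X X . .
    . . . . . . . . .
    . . . . . . . . .
T1:
  2·area = 1
  edge (16, 4)→(11, 5): d=(-5,1) right/bottom  bias=-1
  edge (11, 5)→(5, 6): d=(-6,1) right/bottom  bias=-1
  edge (5, 6)→(16, 4): d=(11,-2) top-left  bias=+0
    (5,2)@(11, 5): e=[0,0,1] → .  [on edge]
    (0,3)@(1, 7): e=[0,-2,3] → .  [on edge]
  covered (0 px):
    . . . . . . . . .
    . . . . . . . . .
    . . . . . . . . .
    . . . . . . . . .
    . . . . . . . . .

Answer: [[2,1],[3,1],[4,1],[5,1],[5,2],[6,2]]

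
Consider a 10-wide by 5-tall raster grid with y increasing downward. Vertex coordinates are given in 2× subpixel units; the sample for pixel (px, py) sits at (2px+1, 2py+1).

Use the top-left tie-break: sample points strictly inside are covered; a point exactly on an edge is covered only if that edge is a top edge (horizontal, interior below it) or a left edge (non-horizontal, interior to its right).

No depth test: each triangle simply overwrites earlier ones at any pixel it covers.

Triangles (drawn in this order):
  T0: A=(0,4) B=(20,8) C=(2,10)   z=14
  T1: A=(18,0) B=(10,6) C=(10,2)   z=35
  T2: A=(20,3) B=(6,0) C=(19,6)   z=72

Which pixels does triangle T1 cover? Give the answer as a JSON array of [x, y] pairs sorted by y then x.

T0:
  2·area = 112
  edge (0, 4)→(20, 8): d=(20,4) right/bottom  bias=-1
  edge (20, 8)→(2, 10): d=(-18,2) right/bottom  bias=-1
  edge (2, 10)→(0, 4): d=(-2,-6) top-left  bias=+0
    (0,2)@(1, 5): e=[16,92,4] → X
    (1,2)@(3, 5): e=[8,88,16] → X
    (2,2)@(5, 5): e=[0,84,28] → .  [on edge]
    (0,3)@(1, 7): e=[56,56,0] → X  [on edge]
    (2,3)@(5, 7): e=[40,48,24] → X
    (3,3)@(7, 7): e=[32,44,36] → X
    (4,3)@(9, 7): e=[24,40,48] → X
    (5,3)@(11, 7): e=[16,36,60] → X
    (6,3)@(13, 7): e=[8,32,72] → X
    (7,3)@(15, 7): e=[0,28,84] → .  [on edge]
    (0,4)@(1, 9): e=[96,20,-4] → .
    (1,4)@(3, 9): e=[88,16,8] → X
    (5,4)@(11, 9): e=[56,0,56] → .  [on edge]
  covered (13 px):
    . . . . . . . . . .
    . . . . . . . . . .
    X X . . . . . . . .
    X X X X X X X . . .
    . X X X X . . . . .
T1:
  2·area = 32
  edge (18, 0)→(10, 6): d=(-8,6) right/bottom  bias=-1
  edge (10, 6)→(10, 2): d=(0,-4) top-left  bias=+0
  edge (10, 2)→(18, 0): d=(8,-2) top-left  bias=+0
    (7,0)@(15, 1): e=[10,20,2] → X
    (8,0)@(17, 1): e=[-2,28,6] → .
    (5,1)@(11, 3): e=[18,4,10] → X
    (6,1)@(13, 3): e=[6,12,14] → X
    (7,1)@(15, 3): e=[-6,20,18] → .
    (5,2)@(11, 5): e=[2,4,26] → X
    (6,2)@(13, 5): e=[-10,12,30] → .
    (5,3)@(11, 7): e=[-14,4,42] → .
  covered (4 px):
    . . . . . . . X . .
    . . . . . X X . . .
    . . . . . X . . . .
    . . . . . . . . . .
    . . . . . . . . . .
T2:
  2·area = 45  (B↔C swapped to make it positive)
  edge (20, 3)→(19, 6): d=(-1,3) right/bottom  bias=-1
  edge (19, 6)→(6, 0): d=(-13,-6) top-left  bias=+0
  edge (6, 0)→(20, 3): d=(14,3) right/bottom  bias=-1
    (4,0)@(9, 1): e=[35,5,5] → X
    (5,0)@(11, 1): e=[29,17,-1] → .
    (4,1)@(9, 3): e=[33,-21,33] → .
    (6,1)@(13, 3): e=[21,3,21] → X
    (7,1)@(15, 3): e=[15,15,15] → X
    (8,1)@(17, 3): e=[9,27,9] → X
    (9,1)@(19, 3): e=[3,39,3] → X
    (6,2)@(13, 5): e=[19,-23,49] → .
    (7,2)@(15, 5): e=[13,-11,43] → .
    (8,2)@(17, 5): e=[7,1,37] → X
    (8,3)@(17, 7): e=[5,-25,65] → .
    (9,3)@(19, 7): e=[-1,-13,59] → .
  covered (7 px):
    . . . . X . . . . .
    . . . . . . X X X X
    . . . . . . . . X X
    . . . . . . . . . .
    . . . . . . . . . .

Result: [[7,0],[5,1],[6,1],[5,2]]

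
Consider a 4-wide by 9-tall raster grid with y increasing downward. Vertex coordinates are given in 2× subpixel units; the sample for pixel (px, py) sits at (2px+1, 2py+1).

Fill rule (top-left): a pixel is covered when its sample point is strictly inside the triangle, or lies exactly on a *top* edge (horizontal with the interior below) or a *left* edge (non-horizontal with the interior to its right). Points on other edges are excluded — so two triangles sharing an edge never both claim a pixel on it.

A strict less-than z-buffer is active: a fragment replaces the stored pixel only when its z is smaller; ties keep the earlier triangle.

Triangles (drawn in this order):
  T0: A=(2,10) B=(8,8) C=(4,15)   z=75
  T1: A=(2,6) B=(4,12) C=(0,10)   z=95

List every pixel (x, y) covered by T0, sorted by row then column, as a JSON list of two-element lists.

T0:
  2·area = 34
  edge (2, 10)→(8, 8): d=(6,-2) top-left  bias=+0
  edge (8, 8)→(4, 15): d=(-4,7) right/bottom  bias=-1
  edge (4, 15)→(2, 10): d=(-2,-5) top-left  bias=+0
    (2,4)@(5, 9): e=[0,17,17] → #  [on edge]
    (3,4)@(7, 9): e=[4,3,27] → #
    (1,5)@(3, 11): e=[8,23,3] → #
    (3,5)@(7, 11): e=[16,-5,23] → ·
    (1,6)@(3, 13): e=[20,15,-1] → ·
    (2,6)@(5, 13): e=[24,1,9] → #
    (3,6)@(7, 13): e=[28,-13,19] → ·
    (2,7)@(5, 15): e=[36,-7,5] → ·
  covered (5 px):
    · · · ·
    · · · ·
    · · · ·
    · · · ·
    · · # #
    · # # ·
    · · # ·
    · · · ·
    · · · ·
T1:
  2·area = 20
  edge (2, 6)→(4, 12): d=(2,6) right/bottom  bias=-1
  edge (4, 12)→(0, 10): d=(-4,-2) top-left  bias=+0
  edge (0, 10)→(2, 6): d=(2,-4) top-left  bias=+0
    (0,1)@(1, 3): e=[0,30,-10] → ·  [on edge]
    (0,4)@(1, 9): e=[12,6,2] → #
    (1,4)@(3, 9): e=[0,10,10] → ·  [on edge]
    (0,5)@(1, 11): e=[16,-2,6] → ·
    (1,5)@(3, 11): e=[4,2,14] → #
    (2,5)@(5, 11): e=[-8,6,22] → ·
    (1,6)@(3, 13): e=[8,-6,18] → ·
    (2,7)@(5, 15): e=[0,-10,30] → ·  [on edge]
  covered (2 px):
    · · · ·
    · · · ·
    · · · ·
    · · · ·
    # · · ·
    · # · ·
    · · · ·
    · · · ·
    · · · ·

Answer: [[2,4],[3,4],[1,5],[2,5],[2,6]]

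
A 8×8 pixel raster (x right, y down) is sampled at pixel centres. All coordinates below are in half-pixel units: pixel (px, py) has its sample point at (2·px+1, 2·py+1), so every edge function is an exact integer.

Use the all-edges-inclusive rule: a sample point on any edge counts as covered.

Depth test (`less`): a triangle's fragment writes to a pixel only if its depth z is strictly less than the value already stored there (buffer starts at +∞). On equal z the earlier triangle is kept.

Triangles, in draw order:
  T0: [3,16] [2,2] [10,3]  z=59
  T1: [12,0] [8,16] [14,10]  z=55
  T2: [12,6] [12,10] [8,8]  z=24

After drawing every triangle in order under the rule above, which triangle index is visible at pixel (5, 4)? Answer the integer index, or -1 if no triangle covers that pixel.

T0:
  2·area = 111
  edge (3, 16)→(2, 2): d=(-1,-14) inclusive
  edge (2, 2)→(10, 3): d=(8,1) inclusive
  edge (10, 3)→(3, 16): d=(-7,13) inclusive
    (1,1)@(3, 3): e=[13,7,91] → X
    (2,1)@(5, 3): e=[41,5,65] → X
    (3,1)@(7, 3): e=[69,3,39] → X
    (4,1)@(9, 3): e=[97,1,13] → X
    (5,1)@(11, 3): e=[125,-1,-13] → .
    (1,2)@(3, 5): e=[11,23,77] → X
    (4,2)@(9, 5): e=[95,17,-1] → .
    (1,3)@(3, 7): e=[9,39,63] → X
    (4,3)@(9, 7): e=[93,33,-15] → .
    (1,4)@(3, 9): e=[7,55,49] → X
    (3,4)@(7, 9): e=[63,51,-3] → .
    (1,5)@(3, 11): e=[5,71,35] → X
  covered (16 px):
    . . . . . . . .
    . X X X X . . .
    . X X X . . . .
    . X X X . . . .
    . X X . . . . .
    . X X . . . . .
    . X . . . . . .
    . X . . . . . .
T1:
  2·area = 72  (B↔C swapped to make it positive)
  edge (12, 0)→(14, 10): d=(2,10) inclusive
  edge (14, 10)→(8, 16): d=(-6,6) inclusive
  edge (8, 16)→(12, 0): d=(4,-16) inclusive
    (5,2)@(11, 5): e=[20,48,4] → X
    (6,2)@(13, 5): e=[0,36,36] → X  [on edge]
    (7,2)@(15, 5): e=[-20,24,68] → .
    (5,3)@(11, 7): e=[24,36,12] → X
    (7,3)@(15, 7): e=[-16,12,76] → .
    (5,4)@(11, 9): e=[28,24,20] → X
    (7,4)@(15, 9): e=[-12,0,84] → .  [on edge]
    (5,5)@(11, 11): e=[32,12,28] → X
    (6,5)@(13, 11): e=[12,0,60] → X  [on edge]
    (7,5)@(15, 11): e=[-8,-12,92] → .
    (4,6)@(9, 13): e=[56,12,4] → X
    (5,6)@(11, 13): e=[36,0,36] → X  [on edge]
    (4,7)@(9, 15): e=[60,0,12] → X  [on edge]
    (7,7)@(15, 15): e=[0,-36,108] → .  [on edge]
  covered (11 px):
    . . . . . . . .
    . . . . . . . .
    . . . . . X X .
    . . . . . X X .
    . . . . . X X .
    . . . . . X X .
    . . . . X X . .
    . . . . X . . .
T2:
  2·area = 16
  edge (12, 6)→(12, 10): d=(0,4) inclusive
  edge (12, 10)→(8, 8): d=(-4,-2) inclusive
  edge (8, 8)→(12, 6): d=(4,-2) inclusive
    (5,3)@(11, 7): e=[4,10,2] → X
    (6,3)@(13, 7): e=[-4,14,6] → .
    (5,4)@(11, 9): e=[4,2,10] → X
    (6,4)@(13, 9): e=[-4,6,14] → .
    (5,5)@(11, 11): e=[4,-6,18] → .
  covered (2 px):
    . . . . . . . .
    . . . . . . . .
    . . . . . . . .
    . . . . . X . .
    . . . . . X . .
    . . . . . . . .
    . . . . . . . .
    . . . . . . . .

Z-buffer (winner per pixel, '.' = empty):
  . . . . . . . .
  . 0 0 0 0 . . .
  . 0 0 0 . 1 1 .
  . 0 0 0 . 2 1 .
  . 0 0 . . 2 1 .
  . 0 0 . . 1 1 .
  . 0 . . 1 1 . .
  . 0 . . 1 . . .

Final: 2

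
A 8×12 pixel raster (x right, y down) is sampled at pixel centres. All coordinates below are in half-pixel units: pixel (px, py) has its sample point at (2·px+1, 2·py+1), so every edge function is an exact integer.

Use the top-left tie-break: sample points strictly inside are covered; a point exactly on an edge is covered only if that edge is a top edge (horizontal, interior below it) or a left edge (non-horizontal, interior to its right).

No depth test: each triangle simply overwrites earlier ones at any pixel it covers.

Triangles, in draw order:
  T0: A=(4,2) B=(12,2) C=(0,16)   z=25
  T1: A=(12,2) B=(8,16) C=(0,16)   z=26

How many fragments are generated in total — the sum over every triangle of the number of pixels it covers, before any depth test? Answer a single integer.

T0:
  2·area = 112
  edge (4, 2)→(12, 2): d=(8,0) top-left  bias=+0
  edge (12, 2)→(0, 16): d=(-12,14) right/bottom  bias=-1
  edge (0, 16)→(4, 2): d=(4,-14) top-left  bias=+0
    (2,1)@(5, 3): e=[8,86,18] → X
    (3,1)@(7, 3): e=[8,58,46] → X
    (4,1)@(9, 3): e=[8,30,74] → X
    (5,1)@(11, 3): e=[8,2,102] → X
    (6,1)@(13, 3): e=[8,-26,130] → .
    (2,2)@(5, 5): e=[24,62,26] → X
    (5,2)@(11, 5): e=[24,-22,110] → .
    (1,3)@(3, 7): e=[40,66,6] → X
    (4,3)@(9, 7): e=[40,-18,90] → .
    (1,4)@(3, 9): e=[56,42,14] → X
    (3,4)@(7, 9): e=[56,-14,70] → .
    (1,5)@(3, 11): e=[72,18,22] → X
  covered (14 px):
    . . . . . . . .
    . . X X X X . .
    . . X X X . . .
    . X X X . . . .
    . X X . . . . .
    . X . . . . . .
    X . . . . . . .
    . . . . . . . .
    . . . . . . . .
    . . . . . . . .
    . . . . . . . .
    . . . . . . . .
T1:
  2·area = 112
  edge (12, 2)→(8, 16): d=(-4,14) right/bottom  bias=-1
  edge (8, 16)→(0, 16): d=(-8,0) right/bottom  bias=-1
  edge (0, 16)→(12, 2): d=(12,-14) top-left  bias=+0
    (5,2)@(11, 5): e=[2,88,22] → X
    (6,2)@(13, 5): e=[-26,88,50] → .
    (4,3)@(9, 7): e=[22,72,18] → X
    (5,3)@(11, 7): e=[-6,72,46] → .
    (3,4)@(7, 9): e=[42,56,14] → X
    (5,4)@(11, 9): e=[-14,56,70] → .
    (2,5)@(5, 11): e=[62,40,10] → X
    (5,5)@(11, 11): e=[-22,40,94] → .
    (1,6)@(3, 13): e=[82,24,6] → X
    (4,6)@(9, 13): e=[-2,24,90] → .
    (0,7)@(1, 15): e=[102,8,2] → X
    (4,7)@(9, 15): e=[-10,8,114] → .
  covered (14 px):
    . . . . . . . .
    . . . . . . . .
    . . . . . X . .
    . . . . X . . .
    . . . X X . . .
    . . X X X . . .
    . X X X . . . .
    X X X X . . . .
    . . . . . . . .
    . . . . . . . .
    . . . . . . . .
    . . . . . . . .

Answer: 28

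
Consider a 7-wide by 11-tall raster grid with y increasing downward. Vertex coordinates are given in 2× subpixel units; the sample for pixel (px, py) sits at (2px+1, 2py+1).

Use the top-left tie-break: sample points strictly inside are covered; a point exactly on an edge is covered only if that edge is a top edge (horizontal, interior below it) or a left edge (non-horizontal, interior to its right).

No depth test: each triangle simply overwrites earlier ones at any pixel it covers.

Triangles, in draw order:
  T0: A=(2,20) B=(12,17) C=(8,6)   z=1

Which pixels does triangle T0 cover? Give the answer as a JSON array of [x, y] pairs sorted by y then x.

T0:
  2·area = 122  (B↔C swapped to make it positive)
  edge (2, 20)→(8, 6): d=(6,-14) top-left  bias=+0
  edge (8, 6)→(12, 17): d=(4,11) right/bottom  bias=-1
  edge (12, 17)→(2, 20): d=(-10,3) right/bottom  bias=-1
    (3,4)@(7, 9): e=[4,23,95] → X
    (4,4)@(9, 9): e=[32,1,89] → X
    (5,4)@(11, 9): e=[60,-21,83] → .
    (3,5)@(7, 11): e=[16,31,75] → X
    (5,5)@(11, 11): e=[72,-13,63] → .
    (2,6)@(5, 13): e=[0,61,61] → X  [on edge]
    (5,6)@(11, 13): e=[84,-5,43] → .
    (2,7)@(5, 15): e=[12,69,41] → X
    (5,7)@(11, 15): e=[96,3,23] → X
    (6,7)@(13, 15): e=[124,-19,17] → .
    (2,8)@(5, 17): e=[24,77,21] → X
    (6,8)@(13, 17): e=[136,-11,-3] → .
  covered (17 px):
    . . . . . . .
    . . . . . . .
    . . . . . . .
    . . . . . . .
    . . . X X . .
    . . . X X . .
    . . X X X . .
    . . X X X X .
    . . X X X X .
    . X X . . . .
    . . . . . . .

Answer: [[3,4],[4,4],[3,5],[4,5],[2,6],[3,6],[4,6],[2,7],[3,7],[4,7],[5,7],[2,8],[3,8],[4,8],[5,8],[1,9],[2,9]]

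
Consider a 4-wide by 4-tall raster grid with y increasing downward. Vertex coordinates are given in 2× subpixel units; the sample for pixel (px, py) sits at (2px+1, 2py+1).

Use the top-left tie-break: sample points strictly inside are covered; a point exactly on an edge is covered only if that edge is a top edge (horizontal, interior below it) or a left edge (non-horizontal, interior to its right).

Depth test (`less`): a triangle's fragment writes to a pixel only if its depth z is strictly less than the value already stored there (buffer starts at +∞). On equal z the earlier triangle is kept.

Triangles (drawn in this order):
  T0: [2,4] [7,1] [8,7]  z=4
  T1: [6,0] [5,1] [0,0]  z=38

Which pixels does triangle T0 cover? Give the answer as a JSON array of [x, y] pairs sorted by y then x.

T0:
  2·area = 33
  edge (2, 4)→(7, 1): d=(5,-3) top-left  bias=+0
  edge (7, 1)→(8, 7): d=(1,6) right/bottom  bias=-1
  edge (8, 7)→(2, 4): d=(-6,-3) top-left  bias=+0
    (3,0)@(7, 1): e=[0,0,33] → ·  [on edge]
    (2,1)@(5, 3): e=[4,14,15] → #
    (3,1)@(7, 3): e=[10,2,21] → #
    (2,2)@(5, 5): e=[14,16,3] → #
    (2,3)@(5, 7): e=[24,18,-9] → ·
    (3,3)@(7, 7): e=[30,6,-3] → ·
  covered (4 px):
    · · · ·
    · · # #
    · · # #
    · · · ·
T1:
  2·area = 6
  edge (6, 0)→(5, 1): d=(-1,1) right/bottom  bias=-1
  edge (5, 1)→(0, 0): d=(-5,-1) top-left  bias=+0
  edge (0, 0)→(6, 0): d=(6,0) top-left  bias=+0
    (2,0)@(5, 1): e=[0,0,6] → ·  [on edge]
    (1,1)@(3, 3): e=[0,-12,18] → ·  [on edge]
    (0,2)@(1, 5): e=[0,-24,30] → ·  [on edge]
  covered (0 px):
    · · · ·
    · · · ·
    · · · ·
    · · · ·

Answer: [[2,1],[3,1],[2,2],[3,2]]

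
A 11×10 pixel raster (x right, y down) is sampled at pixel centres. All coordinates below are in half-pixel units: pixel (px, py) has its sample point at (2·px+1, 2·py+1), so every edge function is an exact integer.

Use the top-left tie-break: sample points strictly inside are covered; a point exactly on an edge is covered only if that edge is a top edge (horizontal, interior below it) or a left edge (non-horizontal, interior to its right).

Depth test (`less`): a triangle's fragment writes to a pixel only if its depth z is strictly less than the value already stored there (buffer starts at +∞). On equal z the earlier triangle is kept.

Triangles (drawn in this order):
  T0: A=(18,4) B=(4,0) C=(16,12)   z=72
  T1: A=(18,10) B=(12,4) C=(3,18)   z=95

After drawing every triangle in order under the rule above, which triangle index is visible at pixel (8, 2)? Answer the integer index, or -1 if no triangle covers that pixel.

T0:
  2·area = 120  (B↔C swapped to make it positive)
  edge (18, 4)→(16, 12): d=(-2,8) right/bottom  bias=-1
  edge (16, 12)→(4, 0): d=(-12,-12) top-left  bias=+0
  edge (4, 0)→(18, 4): d=(14,4) right/bottom  bias=-1
    (2,0)@(5, 1): e=[110,0,10] → █  [on edge]
    (3,0)@(7, 1): e=[94,24,2] → █
    (4,0)@(9, 1): e=[78,48,-6] → ·
    (2,1)@(5, 3): e=[106,-24,38] → ·
    (3,1)@(7, 3): e=[90,0,30] → █  [on edge]
    (4,1)@(9, 3): e=[74,24,22] → █
    (5,1)@(11, 3): e=[58,48,14] → █
    (6,1)@(13, 3): e=[42,72,6] → █
    (7,1)@(15, 3): e=[26,96,-2] → ·
    (3,2)@(7, 5): e=[86,-24,58] → ·
    (4,2)@(9, 5): e=[70,0,50] → █  [on edge]
    (7,2)@(15, 5): e=[22,72,26] → █
    (5,3)@(11, 7): e=[50,0,70] → █  [on edge]
    (6,4)@(13, 9): e=[30,0,90] → █  [on edge]
    (7,5)@(15, 11): e=[10,0,110] → █  [on edge]
    (8,6)@(17, 13): e=[-10,0,130] → ·  [on edge]
    (9,7)@(19, 15): e=[-30,0,150] → ·  [on edge]
    (10,8)@(21, 17): e=[-50,0,170] → ·  [on edge]
  covered (18 px):
    · · █ █ · · · · · · ·
    · · · █ █ █ █ · · · ·
    · · · · █ █ █ █ █ · ·
    · · · · · █ █ █ █ · ·
    · · · · · · █ █ · · ·
    · · · · · · · █ · · ·
    · · · · · · · · · · ·
    · · · · · · · · · · ·
    · · · · · · · · · · ·
    · · · · · · · · · · ·
T1:
  2·area = 138  (B↔C swapped to make it positive)
  edge (18, 10)→(3, 18): d=(-15,8) right/bottom  bias=-1
  edge (3, 18)→(12, 4): d=(9,-14) top-left  bias=+0
  edge (12, 4)→(18, 10): d=(6,6) right/bottom  bias=-1
    (4,0)@(9, 1): e=[207,-69,0] → ·  [on edge]
    (5,1)@(11, 3): e=[161,-23,0] → ·  [on edge]
    (6,2)@(13, 5): e=[115,23,0] → ·  [on edge]
    (5,3)@(11, 7): e=[101,13,24] → █
    (6,3)@(13, 7): e=[85,41,12] → █
    (7,3)@(15, 7): e=[69,69,0] → ·  [on edge]
    (4,4)@(9, 9): e=[87,3,48] → █
    (7,4)@(15, 9): e=[39,87,12] → █
    (8,4)@(17, 9): e=[23,115,0] → ·  [on edge]
    (4,5)@(9, 11): e=[57,21,60] → █
    (8,5)@(17, 11): e=[-7,133,12] → ·
    (9,5)@(19, 11): e=[-23,161,0] → ·  [on edge]
    (10,6)@(21, 13): e=[-69,207,0] → ·  [on edge]
  covered (15 px):
    · · · · · · · · · · ·
    · · · · · · · · · · ·
    · · · · · · · · · · ·
    · · · · · █ █ · · · ·
    · · · · █ █ █ █ · · ·
    · · · · █ █ █ █ · · ·
    · · · █ █ █ · · · · ·
    · · █ █ · · · · · · ·
    · · · · · · · · · · ·
    · · · · · · · · · · ·

Z-buffer (winner per pixel, '.' = empty):
  . . 0 0 . . . . . . .
  . . . 0 0 0 0 . . . .
  . . . . 0 0 0 0 0 . .
  . . . . . 0 0 0 0 . .
  . . . . 1 1 0 0 . . .
  . . . . 1 1 1 0 . . .
  . . . 1 1 1 . . . . .
  . . 1 1 . . . . . . .
  . . . . . . . . . . .
  . . . . . . . . . . .

Final: 0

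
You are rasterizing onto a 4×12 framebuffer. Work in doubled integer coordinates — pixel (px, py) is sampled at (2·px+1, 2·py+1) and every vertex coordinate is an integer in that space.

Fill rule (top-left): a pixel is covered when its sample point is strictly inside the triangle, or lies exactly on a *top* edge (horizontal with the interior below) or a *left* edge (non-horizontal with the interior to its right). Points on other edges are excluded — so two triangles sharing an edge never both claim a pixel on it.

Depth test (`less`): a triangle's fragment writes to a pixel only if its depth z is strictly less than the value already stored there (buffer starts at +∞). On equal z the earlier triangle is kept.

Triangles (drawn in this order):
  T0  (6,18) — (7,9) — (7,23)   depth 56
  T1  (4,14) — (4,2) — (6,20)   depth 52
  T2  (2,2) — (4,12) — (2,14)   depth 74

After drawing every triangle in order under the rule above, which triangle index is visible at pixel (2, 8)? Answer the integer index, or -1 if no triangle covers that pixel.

T0:
  2·area = 14
  edge (6, 18)→(7, 9): d=(1,-9) top-left  bias=+0
  edge (7, 9)→(7, 23): d=(0,14) right/bottom  bias=-1
  edge (7, 23)→(6, 18): d=(-1,-5) top-left  bias=+0
    (3,0)@(7, 1): e=[-8,0,22] → .  [on edge]
    (1,1)@(3, 3): e=[-42,56,0] → .  [on edge]
    (3,1)@(7, 3): e=[-6,0,20] → .  [on edge]
    (3,2)@(7, 5): e=[-4,0,18] → .  [on edge]
    (3,3)@(7, 7): e=[-2,0,16] → .  [on edge]
    (3,4)@(7, 9): e=[0,0,14] → .  [on edge]
    (3,5)@(7, 11): e=[2,0,12] → .  [on edge]
    (2,6)@(5, 13): e=[-14,28,0] → .  [on edge]
    (3,6)@(7, 13): e=[4,0,10] → .  [on edge]
    (3,7)@(7, 15): e=[6,0,8] → .  [on edge]
    (3,8)@(7, 17): e=[8,0,6] → .  [on edge]
    (3,9)@(7, 19): e=[10,0,4] → .  [on edge]
    (3,10)@(7, 21): e=[12,0,2] → .  [on edge]
    (3,11)@(7, 23): e=[14,0,0] → .  [on edge]
  covered (0 px):
    . . . .
    . . . .
    . . . .
    . . . .
    . . . .
    . . . .
    . . . .
    . . . .
    . . . .
    . . . .
    . . . .
    . . . .
T1:
  2·area = 24
  edge (4, 14)→(4, 2): d=(0,-12) top-left  bias=+0
  edge (4, 2)→(6, 20): d=(2,18) right/bottom  bias=-1
  edge (6, 20)→(4, 14): d=(-2,-6) top-left  bias=+0
    (0,2)@(1, 5): e=[-36,60,0] → .  [on edge]
    (1,5)@(3, 11): e=[-12,36,0] → .  [on edge]
    (2,5)@(5, 11): e=[12,0,12] → .  [on edge]
    (2,6)@(5, 13): e=[12,4,8] → X
    (3,6)@(7, 13): e=[36,-32,20] → .
    (2,7)@(5, 15): e=[12,8,4] → X
    (3,7)@(7, 15): e=[36,-28,16] → .
    (2,8)@(5, 17): e=[12,12,0] → X  [on edge]
    (3,8)@(7, 17): e=[36,-24,12] → .
    (2,9)@(5, 19): e=[12,16,-4] → .
    (3,11)@(7, 23): e=[36,-12,0] → .  [on edge]
  covered (3 px):
    . . . .
    . . . .
    . . . .
    . . . .
    . . . .
    . . . .
    . . X .
    . . X .
    . . X .
    . . . .
    . . . .
    . . . .
T2:
  2·area = 24
  edge (2, 2)→(4, 12): d=(2,10) right/bottom  bias=-1
  edge (4, 12)→(2, 14): d=(-2,2) right/bottom  bias=-1
  edge (2, 14)→(2, 2): d=(0,-12) top-left  bias=+0
    (1,3)@(3, 7): e=[0,12,12] → .  [on edge]
    (1,4)@(3, 9): e=[4,8,12] → X
    (2,4)@(5, 9): e=[-16,4,36] → .
    (3,4)@(7, 9): e=[-36,0,60] → .  [on edge]
    (1,5)@(3, 11): e=[8,4,12] → X
    (2,5)@(5, 11): e=[-12,0,36] → .  [on edge]
    (1,6)@(3, 13): e=[12,0,12] → .  [on edge]
    (0,7)@(1, 15): e=[36,0,-12] → .  [on edge]
    (2,8)@(5, 17): e=[0,-12,36] → .  [on edge]
  covered (2 px):
    . . . .
    . . . .
    . . . .
    . . . .
    . X . .
    . X . .
    . . . .
    . . . .
    . . . .
    . . . .
    . . . .
    . . . .

Z-buffer (winner per pixel, '.' = empty):
  . . . .
  . . . .
  . . . .
  . . . .
  . 2 . .
  . 2 . .
  . . 1 .
  . . 1 .
  . . 1 .
  . . . .
  . . . .
  . . . .

Result: 1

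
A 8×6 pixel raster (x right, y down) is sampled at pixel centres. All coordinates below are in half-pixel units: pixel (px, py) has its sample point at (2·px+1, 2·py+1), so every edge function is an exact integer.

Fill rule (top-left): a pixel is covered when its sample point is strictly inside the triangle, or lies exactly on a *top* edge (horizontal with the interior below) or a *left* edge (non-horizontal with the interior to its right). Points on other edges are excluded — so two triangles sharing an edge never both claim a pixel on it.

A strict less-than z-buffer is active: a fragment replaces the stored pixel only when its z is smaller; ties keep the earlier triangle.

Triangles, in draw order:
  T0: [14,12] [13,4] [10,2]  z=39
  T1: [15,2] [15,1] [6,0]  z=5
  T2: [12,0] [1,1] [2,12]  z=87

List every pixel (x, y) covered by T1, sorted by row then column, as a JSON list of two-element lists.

T0:
  2·area = 22  (B↔C swapped to make it positive)
  edge (14, 12)→(10, 2): d=(-4,-10) top-left  bias=+0
  edge (10, 2)→(13, 4): d=(3,2) right/bottom  bias=-1
  edge (13, 4)→(14, 12): d=(1,8) right/bottom  bias=-1
    (5,1)@(11, 3): e=[6,1,15] → X
    (6,1)@(13, 3): e=[26,-3,-1] → .
    (5,2)@(11, 5): e=[-2,7,17] → .
    (6,2)@(13, 5): e=[18,3,1] → X
    (7,2)@(15, 5): e=[38,-1,-15] → .
    (6,3)@(13, 7): e=[10,9,3] → X
    (7,3)@(15, 7): e=[30,5,-13] → .
    (6,4)@(13, 9): e=[2,15,5] → X
    (7,4)@(15, 9): e=[22,11,-11] → .
    (6,5)@(13, 11): e=[-6,21,7] → .
  covered (4 px):
    . . . . . . . .
    . . . . . X . .
    . . . . . . X .
    . . . . . . X .
    . . . . . . X .
    . . . . . . . .
T1:
  2·area = 9  (B↔C swapped to make it positive)
  edge (15, 2)→(6, 0): d=(-9,-2) top-left  bias=+0
  edge (6, 0)→(15, 1): d=(9,1) right/bottom  bias=-1
  edge (15, 1)→(15, 2): d=(0,1) right/bottom  bias=-1
    (5,0)@(11, 1): e=[1,4,4] → X
    (6,0)@(13, 1): e=[5,2,2] → X
    (7,0)@(15, 1): e=[9,0,0] → .  [on edge]
    (5,1)@(11, 3): e=[-17,22,4] → .
    (6,1)@(13, 3): e=[-13,20,2] → .
    (7,1)@(15, 3): e=[-9,18,0] → .  [on edge]
    (7,2)@(15, 5): e=[-27,36,0] → .  [on edge]
    (7,3)@(15, 7): e=[-45,54,0] → .  [on edge]
    (7,4)@(15, 9): e=[-63,72,0] → .  [on edge]
    (7,5)@(15, 11): e=[-81,90,0] → .  [on edge]
  covered (2 px):
    . . . . . X X .
    . . . . . . . .
    . . . . . . . .
    . . . . . . . .
    . . . . . . . .
    . . . . . . . .
T2:
  2·area = 122  (B↔C swapped to make it positive)
  edge (12, 0)→(2, 12): d=(-10,12) right/bottom  bias=-1
  edge (2, 12)→(1, 1): d=(-1,-11) top-left  bias=+0
  edge (1, 1)→(12, 0): d=(11,-1) top-left  bias=+0
    (0,0)@(1, 1): e=[122,0,0] → X  [on edge]
    (1,0)@(3, 1): e=[98,22,2] → X
    (2,0)@(5, 1): e=[74,44,4] → X
    (3,0)@(7, 1): e=[50,66,6] → X
    (4,0)@(9, 1): e=[26,88,8] → X
    (5,0)@(11, 1): e=[2,110,10] → X
    (6,0)@(13, 1): e=[-22,132,12] → .
    (0,1)@(1, 3): e=[102,-2,22] → .
    (1,1)@(3, 3): e=[78,20,24] → X
    (5,1)@(11, 3): e=[-18,108,32] → .
    (1,2)@(3, 5): e=[58,18,46] → X
    (4,2)@(9, 5): e=[-14,84,52] → .
  covered (16 px):
    X X X X X X . .
    . X X X X . . .
    . X X X . . . .
    . X X . . . . .
    . X . . . . . .
    . . . . . . . .

Final: [[5,0],[6,0]]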